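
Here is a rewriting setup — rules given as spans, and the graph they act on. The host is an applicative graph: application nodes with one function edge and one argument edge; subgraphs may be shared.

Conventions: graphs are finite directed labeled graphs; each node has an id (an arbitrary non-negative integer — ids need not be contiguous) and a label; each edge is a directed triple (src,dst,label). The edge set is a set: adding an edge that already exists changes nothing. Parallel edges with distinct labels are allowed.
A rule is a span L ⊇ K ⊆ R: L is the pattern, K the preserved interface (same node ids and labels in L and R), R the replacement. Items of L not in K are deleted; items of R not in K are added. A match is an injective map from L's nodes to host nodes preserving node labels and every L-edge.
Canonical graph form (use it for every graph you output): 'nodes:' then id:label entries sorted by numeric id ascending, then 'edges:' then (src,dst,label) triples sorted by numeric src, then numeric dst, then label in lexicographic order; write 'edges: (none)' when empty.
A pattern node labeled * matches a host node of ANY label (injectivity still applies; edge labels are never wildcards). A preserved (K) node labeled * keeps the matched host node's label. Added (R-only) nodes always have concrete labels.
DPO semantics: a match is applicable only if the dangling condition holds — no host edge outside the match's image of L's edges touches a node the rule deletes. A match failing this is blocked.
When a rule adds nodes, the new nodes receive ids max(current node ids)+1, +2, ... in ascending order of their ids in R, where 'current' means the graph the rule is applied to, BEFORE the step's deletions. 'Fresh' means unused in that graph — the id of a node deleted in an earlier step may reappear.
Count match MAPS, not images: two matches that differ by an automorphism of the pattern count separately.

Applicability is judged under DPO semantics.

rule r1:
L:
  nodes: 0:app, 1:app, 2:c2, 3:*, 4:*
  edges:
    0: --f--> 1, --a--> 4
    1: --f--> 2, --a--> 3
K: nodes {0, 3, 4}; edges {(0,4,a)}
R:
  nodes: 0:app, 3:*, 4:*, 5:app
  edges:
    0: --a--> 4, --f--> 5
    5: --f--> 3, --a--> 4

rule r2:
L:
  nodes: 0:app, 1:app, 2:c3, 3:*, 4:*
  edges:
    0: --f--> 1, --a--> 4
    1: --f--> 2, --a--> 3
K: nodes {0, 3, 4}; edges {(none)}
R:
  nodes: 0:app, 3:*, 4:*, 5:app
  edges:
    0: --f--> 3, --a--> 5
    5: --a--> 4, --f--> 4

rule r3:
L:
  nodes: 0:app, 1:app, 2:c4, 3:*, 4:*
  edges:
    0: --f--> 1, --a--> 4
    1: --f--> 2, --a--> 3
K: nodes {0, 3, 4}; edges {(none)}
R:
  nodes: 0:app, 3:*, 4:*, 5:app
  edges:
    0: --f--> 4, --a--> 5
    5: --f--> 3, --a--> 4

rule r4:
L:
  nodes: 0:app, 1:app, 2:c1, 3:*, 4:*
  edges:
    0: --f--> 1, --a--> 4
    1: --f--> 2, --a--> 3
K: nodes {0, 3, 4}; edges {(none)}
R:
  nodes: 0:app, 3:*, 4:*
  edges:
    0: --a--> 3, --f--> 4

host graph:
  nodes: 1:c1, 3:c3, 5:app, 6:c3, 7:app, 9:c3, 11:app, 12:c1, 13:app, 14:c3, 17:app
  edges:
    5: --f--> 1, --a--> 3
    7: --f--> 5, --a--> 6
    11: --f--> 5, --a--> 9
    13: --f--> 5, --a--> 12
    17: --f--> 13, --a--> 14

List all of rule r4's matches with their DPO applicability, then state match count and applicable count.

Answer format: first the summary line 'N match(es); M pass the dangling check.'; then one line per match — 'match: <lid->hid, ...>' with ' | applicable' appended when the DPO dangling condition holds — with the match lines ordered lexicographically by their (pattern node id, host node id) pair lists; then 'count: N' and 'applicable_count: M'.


3 match(es); 0 pass the dangling check.
match: 0->7, 1->5, 2->1, 3->3, 4->6
match: 0->11, 1->5, 2->1, 3->3, 4->9
match: 0->13, 1->5, 2->1, 3->3, 4->12
count: 3
applicable_count: 0


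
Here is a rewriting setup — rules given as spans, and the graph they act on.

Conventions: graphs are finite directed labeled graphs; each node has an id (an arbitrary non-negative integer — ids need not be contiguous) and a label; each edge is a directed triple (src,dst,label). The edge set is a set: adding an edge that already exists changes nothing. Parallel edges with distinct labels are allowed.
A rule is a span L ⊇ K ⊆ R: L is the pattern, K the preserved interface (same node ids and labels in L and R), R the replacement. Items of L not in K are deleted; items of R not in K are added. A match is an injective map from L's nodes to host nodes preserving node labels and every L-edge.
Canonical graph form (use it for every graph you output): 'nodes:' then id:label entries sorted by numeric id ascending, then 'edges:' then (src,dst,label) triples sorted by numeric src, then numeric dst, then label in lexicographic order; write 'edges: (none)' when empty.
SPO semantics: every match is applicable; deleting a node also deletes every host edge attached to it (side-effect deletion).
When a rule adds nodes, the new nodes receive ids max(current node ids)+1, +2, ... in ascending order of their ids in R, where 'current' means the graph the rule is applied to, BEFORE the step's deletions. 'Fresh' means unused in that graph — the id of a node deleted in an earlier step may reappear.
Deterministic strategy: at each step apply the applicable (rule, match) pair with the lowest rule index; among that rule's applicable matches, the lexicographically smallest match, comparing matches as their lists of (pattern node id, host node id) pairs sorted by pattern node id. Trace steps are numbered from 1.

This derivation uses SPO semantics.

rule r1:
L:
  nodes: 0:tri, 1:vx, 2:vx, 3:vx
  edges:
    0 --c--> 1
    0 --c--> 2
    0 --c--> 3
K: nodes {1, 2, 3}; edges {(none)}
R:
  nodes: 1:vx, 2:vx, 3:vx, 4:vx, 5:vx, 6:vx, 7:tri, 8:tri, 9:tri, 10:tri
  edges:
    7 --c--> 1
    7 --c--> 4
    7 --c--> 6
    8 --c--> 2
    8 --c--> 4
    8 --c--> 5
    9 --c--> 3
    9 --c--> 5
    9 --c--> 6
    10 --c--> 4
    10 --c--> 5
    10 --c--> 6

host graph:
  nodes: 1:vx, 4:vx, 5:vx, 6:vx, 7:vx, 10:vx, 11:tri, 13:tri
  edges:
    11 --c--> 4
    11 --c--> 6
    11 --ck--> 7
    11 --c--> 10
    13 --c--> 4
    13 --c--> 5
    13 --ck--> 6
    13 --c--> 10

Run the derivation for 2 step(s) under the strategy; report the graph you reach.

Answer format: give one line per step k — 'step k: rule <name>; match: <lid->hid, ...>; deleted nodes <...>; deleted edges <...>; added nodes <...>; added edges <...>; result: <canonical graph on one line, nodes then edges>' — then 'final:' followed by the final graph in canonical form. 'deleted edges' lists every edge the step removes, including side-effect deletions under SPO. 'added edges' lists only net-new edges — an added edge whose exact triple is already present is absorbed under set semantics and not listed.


step 1: rule r1; match: 0->11, 1->4, 2->6, 3->10; deleted nodes 11; deleted edges (11,4,c); (11,6,c); (11,7,ck); (11,10,c); added nodes 14, 15, 16, 17, 18, 19, 20; added edges (17,4,c); (17,14,c); (17,16,c); (18,6,c); (18,14,c); (18,15,c); (19,10,c); (19,15,c); (19,16,c); (20,14,c); (20,15,c); (20,16,c); result: nodes: 1:vx, 4:vx, 5:vx, 6:vx, 7:vx, 10:vx, 13:tri, 14:vx, 15:vx, 16:vx, 17:tri, 18:tri, 19:tri, 20:tri edges: (13,4,c); (13,5,c); (13,6,ck); (13,10,c); (17,4,c); (17,14,c); (17,16,c); (18,6,c); (18,14,c); (18,15,c); (19,10,c); (19,15,c); (19,16,c); (20,14,c); (20,15,c); (20,16,c)
step 2: rule r1; match: 0->13, 1->4, 2->5, 3->10; deleted nodes 13; deleted edges (13,4,c); (13,5,c); (13,6,ck); (13,10,c); added nodes 21, 22, 23, 24, 25, 26, 27; added edges (24,4,c); (24,21,c); (24,23,c); (25,5,c); (25,21,c); (25,22,c); (26,10,c); (26,22,c); (26,23,c); (27,21,c); (27,22,c); (27,23,c); result: nodes: 1:vx, 4:vx, 5:vx, 6:vx, 7:vx, 10:vx, 14:vx, 15:vx, 16:vx, 17:tri, 18:tri, 19:tri, 20:tri, 21:vx, 22:vx, 23:vx, 24:tri, 25:tri, 26:tri, 27:tri edges: (17,4,c); (17,14,c); (17,16,c); (18,6,c); (18,14,c); (18,15,c); (19,10,c); (19,15,c); (19,16,c); (20,14,c); (20,15,c); (20,16,c); (24,4,c); (24,21,c); (24,23,c); (25,5,c); (25,21,c); (25,22,c); (26,10,c); (26,22,c); (26,23,c); (27,21,c); (27,22,c); (27,23,c)
final:
nodes: 1:vx, 4:vx, 5:vx, 6:vx, 7:vx, 10:vx, 14:vx, 15:vx, 16:vx, 17:tri, 18:tri, 19:tri, 20:tri, 21:vx, 22:vx, 23:vx, 24:tri, 25:tri, 26:tri, 27:tri
edges: (17,4,c); (17,14,c); (17,16,c); (18,6,c); (18,14,c); (18,15,c); (19,10,c); (19,15,c); (19,16,c); (20,14,c); (20,15,c); (20,16,c); (24,4,c); (24,21,c); (24,23,c); (25,5,c); (25,21,c); (25,22,c); (26,10,c); (26,22,c); (26,23,c); (27,21,c); (27,22,c); (27,23,c)


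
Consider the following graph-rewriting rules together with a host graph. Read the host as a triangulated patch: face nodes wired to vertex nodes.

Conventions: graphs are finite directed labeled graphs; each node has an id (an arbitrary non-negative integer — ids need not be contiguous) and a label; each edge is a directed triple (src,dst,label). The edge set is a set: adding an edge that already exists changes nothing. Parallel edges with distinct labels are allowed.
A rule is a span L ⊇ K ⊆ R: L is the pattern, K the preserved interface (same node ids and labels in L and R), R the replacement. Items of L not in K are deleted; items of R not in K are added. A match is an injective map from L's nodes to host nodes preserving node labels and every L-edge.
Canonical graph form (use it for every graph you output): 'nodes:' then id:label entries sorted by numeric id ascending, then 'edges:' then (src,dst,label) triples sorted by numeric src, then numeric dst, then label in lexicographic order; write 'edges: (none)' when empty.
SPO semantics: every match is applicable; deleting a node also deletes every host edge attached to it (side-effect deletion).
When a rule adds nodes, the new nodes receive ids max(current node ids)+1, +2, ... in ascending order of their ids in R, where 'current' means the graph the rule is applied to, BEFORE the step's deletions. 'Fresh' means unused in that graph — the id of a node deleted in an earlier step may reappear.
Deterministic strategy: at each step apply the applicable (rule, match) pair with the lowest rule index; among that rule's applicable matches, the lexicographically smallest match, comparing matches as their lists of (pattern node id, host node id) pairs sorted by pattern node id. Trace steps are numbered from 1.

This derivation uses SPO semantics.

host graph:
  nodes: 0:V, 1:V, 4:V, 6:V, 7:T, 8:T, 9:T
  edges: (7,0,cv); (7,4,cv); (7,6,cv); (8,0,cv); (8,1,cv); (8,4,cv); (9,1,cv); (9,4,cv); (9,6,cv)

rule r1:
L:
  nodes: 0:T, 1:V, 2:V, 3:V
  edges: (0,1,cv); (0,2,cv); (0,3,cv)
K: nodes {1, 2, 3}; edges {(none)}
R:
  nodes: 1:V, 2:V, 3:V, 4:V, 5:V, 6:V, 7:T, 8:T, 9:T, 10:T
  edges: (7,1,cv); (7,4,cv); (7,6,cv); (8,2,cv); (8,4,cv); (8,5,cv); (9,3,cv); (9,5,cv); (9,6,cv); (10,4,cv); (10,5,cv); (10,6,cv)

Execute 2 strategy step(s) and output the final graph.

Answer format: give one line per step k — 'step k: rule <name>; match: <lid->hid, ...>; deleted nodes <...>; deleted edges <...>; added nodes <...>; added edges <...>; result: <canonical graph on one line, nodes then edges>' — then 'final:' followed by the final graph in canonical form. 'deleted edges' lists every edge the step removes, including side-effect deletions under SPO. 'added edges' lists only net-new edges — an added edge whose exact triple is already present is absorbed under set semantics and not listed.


step 1: rule r1; match: 0->7, 1->0, 2->4, 3->6; deleted nodes 7; deleted edges (7,0,cv); (7,4,cv); (7,6,cv); added nodes 10, 11, 12, 13, 14, 15, 16; added edges (13,0,cv); (13,10,cv); (13,12,cv); (14,4,cv); (14,10,cv); (14,11,cv); (15,6,cv); (15,11,cv); (15,12,cv); (16,10,cv); (16,11,cv); (16,12,cv); result: nodes: 0:V, 1:V, 4:V, 6:V, 8:T, 9:T, 10:V, 11:V, 12:V, 13:T, 14:T, 15:T, 16:T edges: (8,0,cv); (8,1,cv); (8,4,cv); (9,1,cv); (9,4,cv); (9,6,cv); (13,0,cv); (13,10,cv); (13,12,cv); (14,4,cv); (14,10,cv); (14,11,cv); (15,6,cv); (15,11,cv); (15,12,cv); (16,10,cv); (16,11,cv); (16,12,cv)
step 2: rule r1; match: 0->8, 1->0, 2->1, 3->4; deleted nodes 8; deleted edges (8,0,cv); (8,1,cv); (8,4,cv); added nodes 17, 18, 19, 20, 21, 22, 23; added edges (20,0,cv); (20,17,cv); (20,19,cv); (21,1,cv); (21,17,cv); (21,18,cv); (22,4,cv); (22,18,cv); (22,19,cv); (23,17,cv); (23,18,cv); (23,19,cv); result: nodes: 0:V, 1:V, 4:V, 6:V, 9:T, 10:V, 11:V, 12:V, 13:T, 14:T, 15:T, 16:T, 17:V, 18:V, 19:V, 20:T, 21:T, 22:T, 23:T edges: (9,1,cv); (9,4,cv); (9,6,cv); (13,0,cv); (13,10,cv); (13,12,cv); (14,4,cv); (14,10,cv); (14,11,cv); (15,6,cv); (15,11,cv); (15,12,cv); (16,10,cv); (16,11,cv); (16,12,cv); (20,0,cv); (20,17,cv); (20,19,cv); (21,1,cv); (21,17,cv); (21,18,cv); (22,4,cv); (22,18,cv); (22,19,cv); (23,17,cv); (23,18,cv); (23,19,cv)
final:
nodes: 0:V, 1:V, 4:V, 6:V, 9:T, 10:V, 11:V, 12:V, 13:T, 14:T, 15:T, 16:T, 17:V, 18:V, 19:V, 20:T, 21:T, 22:T, 23:T
edges: (9,1,cv); (9,4,cv); (9,6,cv); (13,0,cv); (13,10,cv); (13,12,cv); (14,4,cv); (14,10,cv); (14,11,cv); (15,6,cv); (15,11,cv); (15,12,cv); (16,10,cv); (16,11,cv); (16,12,cv); (20,0,cv); (20,17,cv); (20,19,cv); (21,1,cv); (21,17,cv); (21,18,cv); (22,4,cv); (22,18,cv); (22,19,cv); (23,17,cv); (23,18,cv); (23,19,cv)


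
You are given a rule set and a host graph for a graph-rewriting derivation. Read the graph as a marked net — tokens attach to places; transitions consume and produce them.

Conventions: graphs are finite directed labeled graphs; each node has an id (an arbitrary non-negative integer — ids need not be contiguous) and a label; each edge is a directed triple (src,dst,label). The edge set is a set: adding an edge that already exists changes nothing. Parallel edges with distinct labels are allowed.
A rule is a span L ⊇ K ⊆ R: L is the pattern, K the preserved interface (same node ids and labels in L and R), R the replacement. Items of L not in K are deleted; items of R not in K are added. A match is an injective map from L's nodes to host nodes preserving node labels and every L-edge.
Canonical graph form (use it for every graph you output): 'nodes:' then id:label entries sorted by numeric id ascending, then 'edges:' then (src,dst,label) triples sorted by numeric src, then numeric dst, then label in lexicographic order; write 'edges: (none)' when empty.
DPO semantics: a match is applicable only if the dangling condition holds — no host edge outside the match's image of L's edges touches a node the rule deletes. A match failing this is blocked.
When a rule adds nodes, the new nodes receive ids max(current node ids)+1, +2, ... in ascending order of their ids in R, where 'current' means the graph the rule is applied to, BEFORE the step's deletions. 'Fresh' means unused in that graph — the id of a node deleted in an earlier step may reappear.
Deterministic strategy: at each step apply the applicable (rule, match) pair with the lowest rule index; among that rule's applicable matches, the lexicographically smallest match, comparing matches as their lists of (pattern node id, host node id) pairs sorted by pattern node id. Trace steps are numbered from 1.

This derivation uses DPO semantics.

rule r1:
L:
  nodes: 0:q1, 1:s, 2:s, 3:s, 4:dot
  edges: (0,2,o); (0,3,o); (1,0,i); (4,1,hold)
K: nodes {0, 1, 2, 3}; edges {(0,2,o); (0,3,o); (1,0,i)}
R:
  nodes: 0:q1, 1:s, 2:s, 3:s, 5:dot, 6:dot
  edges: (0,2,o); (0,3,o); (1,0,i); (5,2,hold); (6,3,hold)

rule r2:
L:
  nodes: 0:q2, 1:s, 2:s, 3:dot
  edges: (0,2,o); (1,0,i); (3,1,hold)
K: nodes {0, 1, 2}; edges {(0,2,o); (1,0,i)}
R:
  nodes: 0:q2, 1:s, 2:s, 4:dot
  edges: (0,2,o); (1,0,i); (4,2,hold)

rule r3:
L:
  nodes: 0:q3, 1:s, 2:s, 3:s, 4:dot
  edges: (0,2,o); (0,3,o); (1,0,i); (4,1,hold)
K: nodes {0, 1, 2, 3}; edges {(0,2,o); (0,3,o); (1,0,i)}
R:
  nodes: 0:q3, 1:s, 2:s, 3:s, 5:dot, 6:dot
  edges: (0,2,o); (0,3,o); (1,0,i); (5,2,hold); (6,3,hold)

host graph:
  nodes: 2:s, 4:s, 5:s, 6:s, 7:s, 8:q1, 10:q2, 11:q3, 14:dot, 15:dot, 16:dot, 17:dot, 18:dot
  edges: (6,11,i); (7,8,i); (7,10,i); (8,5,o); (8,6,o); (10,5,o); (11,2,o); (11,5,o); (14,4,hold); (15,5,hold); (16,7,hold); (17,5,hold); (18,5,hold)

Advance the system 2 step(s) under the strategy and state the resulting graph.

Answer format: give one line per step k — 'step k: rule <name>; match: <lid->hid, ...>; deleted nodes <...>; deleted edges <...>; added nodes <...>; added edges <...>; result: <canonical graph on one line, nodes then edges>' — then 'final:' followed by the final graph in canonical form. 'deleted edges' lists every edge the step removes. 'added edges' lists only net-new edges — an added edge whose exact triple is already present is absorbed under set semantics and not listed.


step 1: rule r1; match: 0->8, 1->7, 2->5, 3->6, 4->16; deleted nodes 16; deleted edges (16,7,hold); added nodes 19, 20; added edges (19,5,hold); (20,6,hold); result: nodes: 2:s, 4:s, 5:s, 6:s, 7:s, 8:q1, 10:q2, 11:q3, 14:dot, 15:dot, 17:dot, 18:dot, 19:dot, 20:dot edges: (6,11,i); (7,8,i); (7,10,i); (8,5,o); (8,6,o); (10,5,o); (11,2,o); (11,5,o); (14,4,hold); (15,5,hold); (17,5,hold); (18,5,hold); (19,5,hold); (20,6,hold)
step 2: rule r3; match: 0->11, 1->6, 2->2, 3->5, 4->20; deleted nodes 20; deleted edges (20,6,hold); added nodes 21, 22; added edges (21,2,hold); (22,5,hold); result: nodes: 2:s, 4:s, 5:s, 6:s, 7:s, 8:q1, 10:q2, 11:q3, 14:dot, 15:dot, 17:dot, 18:dot, 19:dot, 21:dot, 22:dot edges: (6,11,i); (7,8,i); (7,10,i); (8,5,o); (8,6,o); (10,5,o); (11,2,o); (11,5,o); (14,4,hold); (15,5,hold); (17,5,hold); (18,5,hold); (19,5,hold); (21,2,hold); (22,5,hold)
final:
nodes: 2:s, 4:s, 5:s, 6:s, 7:s, 8:q1, 10:q2, 11:q3, 14:dot, 15:dot, 17:dot, 18:dot, 19:dot, 21:dot, 22:dot
edges: (6,11,i); (7,8,i); (7,10,i); (8,5,o); (8,6,o); (10,5,o); (11,2,o); (11,5,o); (14,4,hold); (15,5,hold); (17,5,hold); (18,5,hold); (19,5,hold); (21,2,hold); (22,5,hold)


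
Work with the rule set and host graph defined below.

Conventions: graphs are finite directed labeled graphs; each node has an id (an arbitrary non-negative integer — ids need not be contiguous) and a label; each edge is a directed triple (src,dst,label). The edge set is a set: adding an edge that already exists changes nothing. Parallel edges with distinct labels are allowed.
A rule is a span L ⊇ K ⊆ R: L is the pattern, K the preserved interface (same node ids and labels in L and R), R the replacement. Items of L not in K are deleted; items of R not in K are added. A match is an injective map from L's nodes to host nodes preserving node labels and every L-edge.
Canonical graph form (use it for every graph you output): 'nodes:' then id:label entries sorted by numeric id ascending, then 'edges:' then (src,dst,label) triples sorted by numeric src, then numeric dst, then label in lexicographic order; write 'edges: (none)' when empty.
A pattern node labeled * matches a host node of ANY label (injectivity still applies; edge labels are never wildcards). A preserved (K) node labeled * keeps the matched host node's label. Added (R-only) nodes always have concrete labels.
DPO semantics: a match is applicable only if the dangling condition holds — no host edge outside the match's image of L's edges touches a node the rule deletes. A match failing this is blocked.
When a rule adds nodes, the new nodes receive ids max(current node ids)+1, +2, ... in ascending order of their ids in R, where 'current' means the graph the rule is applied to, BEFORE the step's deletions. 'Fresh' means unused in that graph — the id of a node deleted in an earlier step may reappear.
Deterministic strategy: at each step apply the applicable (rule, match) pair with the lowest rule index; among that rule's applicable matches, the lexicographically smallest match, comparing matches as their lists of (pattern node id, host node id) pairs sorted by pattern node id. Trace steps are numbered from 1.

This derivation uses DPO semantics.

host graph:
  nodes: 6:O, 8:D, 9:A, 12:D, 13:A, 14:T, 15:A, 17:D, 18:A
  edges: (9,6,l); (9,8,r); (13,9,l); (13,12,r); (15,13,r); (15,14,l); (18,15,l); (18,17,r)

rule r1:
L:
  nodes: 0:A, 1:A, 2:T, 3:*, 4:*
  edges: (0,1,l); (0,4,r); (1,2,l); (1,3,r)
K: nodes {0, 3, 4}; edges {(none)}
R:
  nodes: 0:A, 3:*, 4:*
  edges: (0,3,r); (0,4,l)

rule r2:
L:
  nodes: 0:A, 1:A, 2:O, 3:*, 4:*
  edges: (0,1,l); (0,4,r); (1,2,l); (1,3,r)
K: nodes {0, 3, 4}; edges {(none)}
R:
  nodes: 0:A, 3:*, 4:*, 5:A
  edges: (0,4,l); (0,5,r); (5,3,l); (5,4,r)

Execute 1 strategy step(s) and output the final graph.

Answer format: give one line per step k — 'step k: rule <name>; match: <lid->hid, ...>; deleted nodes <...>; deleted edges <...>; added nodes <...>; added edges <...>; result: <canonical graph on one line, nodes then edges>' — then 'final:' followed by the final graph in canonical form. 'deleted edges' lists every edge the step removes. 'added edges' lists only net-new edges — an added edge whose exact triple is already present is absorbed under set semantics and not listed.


step 1: rule r1; match: 0->18, 1->15, 2->14, 3->13, 4->17; deleted nodes 14, 15; deleted edges (15,13,r); (15,14,l); (18,15,l); (18,17,r); added nodes (none); added edges (18,13,r); (18,17,l); result: nodes: 6:O, 8:D, 9:A, 12:D, 13:A, 17:D, 18:A edges: (9,6,l); (9,8,r); (13,9,l); (13,12,r); (18,13,r); (18,17,l)
final:
nodes: 6:O, 8:D, 9:A, 12:D, 13:A, 17:D, 18:A
edges: (9,6,l); (9,8,r); (13,9,l); (13,12,r); (18,13,r); (18,17,l)


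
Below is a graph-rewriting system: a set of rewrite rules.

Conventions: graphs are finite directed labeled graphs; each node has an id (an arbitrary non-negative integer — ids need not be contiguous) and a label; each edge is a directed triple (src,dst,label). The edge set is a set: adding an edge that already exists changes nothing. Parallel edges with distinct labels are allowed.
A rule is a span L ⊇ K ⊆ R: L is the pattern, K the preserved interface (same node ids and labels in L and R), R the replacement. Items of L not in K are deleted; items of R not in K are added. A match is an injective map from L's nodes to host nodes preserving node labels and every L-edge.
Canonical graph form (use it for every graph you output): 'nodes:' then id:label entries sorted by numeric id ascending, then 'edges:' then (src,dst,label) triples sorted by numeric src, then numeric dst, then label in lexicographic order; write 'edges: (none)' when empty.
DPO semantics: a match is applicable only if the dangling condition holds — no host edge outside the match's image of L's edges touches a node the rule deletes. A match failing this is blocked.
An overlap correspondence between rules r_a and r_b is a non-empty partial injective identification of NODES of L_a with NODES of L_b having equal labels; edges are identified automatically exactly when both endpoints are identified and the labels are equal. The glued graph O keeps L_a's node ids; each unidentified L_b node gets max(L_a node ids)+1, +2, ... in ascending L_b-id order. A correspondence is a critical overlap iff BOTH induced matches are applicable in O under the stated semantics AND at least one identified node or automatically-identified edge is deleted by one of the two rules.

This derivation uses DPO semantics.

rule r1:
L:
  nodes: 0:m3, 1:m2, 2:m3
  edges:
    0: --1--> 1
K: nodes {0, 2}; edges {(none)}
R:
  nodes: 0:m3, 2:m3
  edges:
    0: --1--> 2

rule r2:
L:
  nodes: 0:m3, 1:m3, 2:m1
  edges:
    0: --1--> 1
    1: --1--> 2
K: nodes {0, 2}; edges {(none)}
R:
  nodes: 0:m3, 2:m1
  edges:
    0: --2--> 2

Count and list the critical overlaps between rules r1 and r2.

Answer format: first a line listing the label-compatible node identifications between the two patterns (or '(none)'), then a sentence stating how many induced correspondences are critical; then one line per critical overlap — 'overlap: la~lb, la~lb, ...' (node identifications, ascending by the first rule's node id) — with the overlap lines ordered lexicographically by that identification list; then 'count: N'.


label-compatible node identifications between L(r1) and L(r2): 0~0, 0~1, 2~0, 2~1
2 of the induced correspondences are critical overlaps of r1 and r2.
overlap: 0~0, 2~1
overlap: 2~1
count: 2


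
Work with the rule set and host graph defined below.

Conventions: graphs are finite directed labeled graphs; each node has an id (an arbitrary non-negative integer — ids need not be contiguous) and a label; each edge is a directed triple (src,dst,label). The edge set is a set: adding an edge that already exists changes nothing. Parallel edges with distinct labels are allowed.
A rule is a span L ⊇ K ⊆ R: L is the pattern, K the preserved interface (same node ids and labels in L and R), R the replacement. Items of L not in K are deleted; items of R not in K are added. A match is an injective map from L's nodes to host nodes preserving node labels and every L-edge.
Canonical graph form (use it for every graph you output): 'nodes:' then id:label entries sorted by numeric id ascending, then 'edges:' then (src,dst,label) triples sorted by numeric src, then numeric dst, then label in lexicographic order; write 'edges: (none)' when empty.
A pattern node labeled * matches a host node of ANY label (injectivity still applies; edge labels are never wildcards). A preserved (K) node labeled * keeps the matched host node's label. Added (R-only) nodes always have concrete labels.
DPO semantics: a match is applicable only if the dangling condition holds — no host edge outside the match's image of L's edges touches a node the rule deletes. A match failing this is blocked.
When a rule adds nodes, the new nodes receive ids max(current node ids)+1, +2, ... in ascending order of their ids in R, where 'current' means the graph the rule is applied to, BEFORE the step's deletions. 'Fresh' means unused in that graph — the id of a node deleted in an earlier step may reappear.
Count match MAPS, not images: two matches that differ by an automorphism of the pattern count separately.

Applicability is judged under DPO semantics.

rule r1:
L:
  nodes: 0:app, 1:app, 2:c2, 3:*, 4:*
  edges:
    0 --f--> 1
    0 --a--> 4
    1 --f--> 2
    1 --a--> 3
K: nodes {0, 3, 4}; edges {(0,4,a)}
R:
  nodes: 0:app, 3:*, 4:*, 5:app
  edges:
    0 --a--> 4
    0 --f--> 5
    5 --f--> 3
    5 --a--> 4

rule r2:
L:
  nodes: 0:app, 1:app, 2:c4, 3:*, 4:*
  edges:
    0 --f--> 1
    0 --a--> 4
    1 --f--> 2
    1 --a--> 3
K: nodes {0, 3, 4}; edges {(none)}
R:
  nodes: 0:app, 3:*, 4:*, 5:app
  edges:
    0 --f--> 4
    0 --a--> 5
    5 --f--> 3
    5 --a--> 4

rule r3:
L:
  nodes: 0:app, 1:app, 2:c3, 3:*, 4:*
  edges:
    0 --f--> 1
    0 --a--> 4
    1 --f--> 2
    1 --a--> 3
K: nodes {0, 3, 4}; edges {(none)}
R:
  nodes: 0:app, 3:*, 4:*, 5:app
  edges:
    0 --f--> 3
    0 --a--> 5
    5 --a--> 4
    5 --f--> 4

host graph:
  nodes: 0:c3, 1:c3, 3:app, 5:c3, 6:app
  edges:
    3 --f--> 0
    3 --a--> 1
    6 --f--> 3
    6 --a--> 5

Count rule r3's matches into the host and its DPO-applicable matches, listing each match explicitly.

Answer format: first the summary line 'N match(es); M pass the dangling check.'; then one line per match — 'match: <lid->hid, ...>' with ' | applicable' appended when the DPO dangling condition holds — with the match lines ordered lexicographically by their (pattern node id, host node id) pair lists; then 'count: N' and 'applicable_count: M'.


1 match(es); 1 pass the dangling check.
match: 0->6, 1->3, 2->0, 3->1, 4->5 | applicable
count: 1
applicable_count: 1


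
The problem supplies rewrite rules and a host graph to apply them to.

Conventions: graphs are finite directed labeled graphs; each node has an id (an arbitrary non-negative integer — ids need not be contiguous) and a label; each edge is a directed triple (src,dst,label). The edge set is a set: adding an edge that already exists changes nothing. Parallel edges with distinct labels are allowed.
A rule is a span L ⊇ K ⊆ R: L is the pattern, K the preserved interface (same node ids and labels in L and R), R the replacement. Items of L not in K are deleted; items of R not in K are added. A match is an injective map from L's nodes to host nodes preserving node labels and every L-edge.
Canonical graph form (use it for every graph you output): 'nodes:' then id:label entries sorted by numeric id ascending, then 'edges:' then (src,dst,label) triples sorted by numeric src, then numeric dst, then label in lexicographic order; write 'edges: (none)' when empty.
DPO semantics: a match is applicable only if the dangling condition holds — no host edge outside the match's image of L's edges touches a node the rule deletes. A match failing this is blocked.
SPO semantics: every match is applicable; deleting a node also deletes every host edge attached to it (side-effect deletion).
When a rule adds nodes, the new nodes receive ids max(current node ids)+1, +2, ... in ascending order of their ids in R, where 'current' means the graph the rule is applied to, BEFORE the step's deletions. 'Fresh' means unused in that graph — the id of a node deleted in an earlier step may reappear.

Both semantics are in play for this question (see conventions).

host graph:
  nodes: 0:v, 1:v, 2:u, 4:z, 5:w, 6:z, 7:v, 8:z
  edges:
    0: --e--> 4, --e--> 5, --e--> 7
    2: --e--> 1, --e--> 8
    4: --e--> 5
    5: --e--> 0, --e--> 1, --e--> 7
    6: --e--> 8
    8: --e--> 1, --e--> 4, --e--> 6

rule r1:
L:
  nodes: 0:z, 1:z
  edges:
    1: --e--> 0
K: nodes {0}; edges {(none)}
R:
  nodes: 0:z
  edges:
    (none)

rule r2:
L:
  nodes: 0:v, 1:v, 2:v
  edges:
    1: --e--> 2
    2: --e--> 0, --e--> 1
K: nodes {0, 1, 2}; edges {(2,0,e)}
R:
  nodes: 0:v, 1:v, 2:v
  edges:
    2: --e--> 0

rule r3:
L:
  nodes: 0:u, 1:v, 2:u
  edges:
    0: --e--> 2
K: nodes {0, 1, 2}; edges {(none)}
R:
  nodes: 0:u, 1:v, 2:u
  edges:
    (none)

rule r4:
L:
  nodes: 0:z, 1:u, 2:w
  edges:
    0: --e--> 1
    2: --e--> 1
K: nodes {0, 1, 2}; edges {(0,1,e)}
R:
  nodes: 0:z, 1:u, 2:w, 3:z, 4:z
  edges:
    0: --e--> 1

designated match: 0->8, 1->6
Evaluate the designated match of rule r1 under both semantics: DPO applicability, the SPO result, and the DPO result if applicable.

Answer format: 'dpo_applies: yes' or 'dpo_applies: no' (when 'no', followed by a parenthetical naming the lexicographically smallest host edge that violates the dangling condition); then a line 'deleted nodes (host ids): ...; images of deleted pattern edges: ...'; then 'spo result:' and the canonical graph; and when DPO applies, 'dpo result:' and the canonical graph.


dpo_applies: no
(the rule deletes node 6, which keeps host edge (8,6,e) outside the match image — the dangling condition fails, DPO blocks; SPO proceeds and side-deletes such edges)
deleted nodes (host ids): 6; images of deleted pattern edges: (6,8,e)
spo result:
nodes: 0:v, 1:v, 2:u, 4:z, 5:w, 7:v, 8:z
edges: (0,4,e); (0,5,e); (0,7,e); (2,1,e); (2,8,e); (4,5,e); (5,0,e); (5,1,e); (5,7,e); (8,1,e); (8,4,e)


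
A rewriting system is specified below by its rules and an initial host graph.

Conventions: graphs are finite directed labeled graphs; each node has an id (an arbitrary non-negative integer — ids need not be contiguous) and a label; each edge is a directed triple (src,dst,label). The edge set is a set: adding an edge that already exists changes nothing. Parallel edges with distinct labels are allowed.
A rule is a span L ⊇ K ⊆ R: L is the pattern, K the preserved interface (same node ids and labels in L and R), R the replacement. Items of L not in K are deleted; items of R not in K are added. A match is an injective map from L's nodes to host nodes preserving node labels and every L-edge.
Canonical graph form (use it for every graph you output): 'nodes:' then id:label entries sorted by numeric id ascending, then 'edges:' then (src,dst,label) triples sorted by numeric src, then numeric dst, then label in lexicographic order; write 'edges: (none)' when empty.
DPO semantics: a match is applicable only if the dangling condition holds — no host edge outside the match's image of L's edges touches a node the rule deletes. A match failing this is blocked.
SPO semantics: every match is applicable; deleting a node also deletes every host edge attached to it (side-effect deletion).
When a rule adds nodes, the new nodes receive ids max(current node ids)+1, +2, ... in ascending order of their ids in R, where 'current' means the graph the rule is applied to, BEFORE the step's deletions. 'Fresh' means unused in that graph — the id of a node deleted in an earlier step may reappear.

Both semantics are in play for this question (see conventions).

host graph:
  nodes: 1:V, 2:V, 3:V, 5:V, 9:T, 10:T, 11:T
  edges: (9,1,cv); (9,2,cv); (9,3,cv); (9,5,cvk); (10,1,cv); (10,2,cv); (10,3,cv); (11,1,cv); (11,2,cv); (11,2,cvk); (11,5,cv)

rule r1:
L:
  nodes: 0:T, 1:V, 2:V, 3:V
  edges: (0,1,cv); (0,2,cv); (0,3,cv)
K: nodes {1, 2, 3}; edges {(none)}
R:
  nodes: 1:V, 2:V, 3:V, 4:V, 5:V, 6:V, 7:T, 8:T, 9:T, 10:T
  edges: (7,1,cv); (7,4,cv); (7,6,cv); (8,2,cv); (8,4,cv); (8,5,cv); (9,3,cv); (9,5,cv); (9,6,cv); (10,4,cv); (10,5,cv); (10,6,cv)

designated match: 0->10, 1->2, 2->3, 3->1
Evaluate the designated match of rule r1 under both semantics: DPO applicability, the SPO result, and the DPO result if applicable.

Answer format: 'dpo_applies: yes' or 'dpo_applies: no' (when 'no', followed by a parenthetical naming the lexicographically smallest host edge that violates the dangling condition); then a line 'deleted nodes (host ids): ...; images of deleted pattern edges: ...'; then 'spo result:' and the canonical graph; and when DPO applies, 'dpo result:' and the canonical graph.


dpo_applies: yes
deleted nodes (host ids): 10; images of deleted pattern edges: (10,1,cv); (10,2,cv); (10,3,cv)
spo result:
nodes: 1:V, 2:V, 3:V, 5:V, 9:T, 11:T, 12:V, 13:V, 14:V, 15:T, 16:T, 17:T, 18:T
edges: (9,1,cv); (9,2,cv); (9,3,cv); (9,5,cvk); (11,1,cv); (11,2,cv); (11,2,cvk); (11,5,cv); (15,2,cv); (15,12,cv); (15,14,cv); (16,3,cv); (16,12,cv); (16,13,cv); (17,1,cv); (17,13,cv); (17,14,cv); (18,12,cv); (18,13,cv); (18,14,cv)
dpo result:
nodes: 1:V, 2:V, 3:V, 5:V, 9:T, 11:T, 12:V, 13:V, 14:V, 15:T, 16:T, 17:T, 18:T
edges: (9,1,cv); (9,2,cv); (9,3,cv); (9,5,cvk); (11,1,cv); (11,2,cv); (11,2,cvk); (11,5,cv); (15,2,cv); (15,12,cv); (15,14,cv); (16,3,cv); (16,12,cv); (16,13,cv); (17,1,cv); (17,13,cv); (17,14,cv); (18,12,cv); (18,13,cv); (18,14,cv)


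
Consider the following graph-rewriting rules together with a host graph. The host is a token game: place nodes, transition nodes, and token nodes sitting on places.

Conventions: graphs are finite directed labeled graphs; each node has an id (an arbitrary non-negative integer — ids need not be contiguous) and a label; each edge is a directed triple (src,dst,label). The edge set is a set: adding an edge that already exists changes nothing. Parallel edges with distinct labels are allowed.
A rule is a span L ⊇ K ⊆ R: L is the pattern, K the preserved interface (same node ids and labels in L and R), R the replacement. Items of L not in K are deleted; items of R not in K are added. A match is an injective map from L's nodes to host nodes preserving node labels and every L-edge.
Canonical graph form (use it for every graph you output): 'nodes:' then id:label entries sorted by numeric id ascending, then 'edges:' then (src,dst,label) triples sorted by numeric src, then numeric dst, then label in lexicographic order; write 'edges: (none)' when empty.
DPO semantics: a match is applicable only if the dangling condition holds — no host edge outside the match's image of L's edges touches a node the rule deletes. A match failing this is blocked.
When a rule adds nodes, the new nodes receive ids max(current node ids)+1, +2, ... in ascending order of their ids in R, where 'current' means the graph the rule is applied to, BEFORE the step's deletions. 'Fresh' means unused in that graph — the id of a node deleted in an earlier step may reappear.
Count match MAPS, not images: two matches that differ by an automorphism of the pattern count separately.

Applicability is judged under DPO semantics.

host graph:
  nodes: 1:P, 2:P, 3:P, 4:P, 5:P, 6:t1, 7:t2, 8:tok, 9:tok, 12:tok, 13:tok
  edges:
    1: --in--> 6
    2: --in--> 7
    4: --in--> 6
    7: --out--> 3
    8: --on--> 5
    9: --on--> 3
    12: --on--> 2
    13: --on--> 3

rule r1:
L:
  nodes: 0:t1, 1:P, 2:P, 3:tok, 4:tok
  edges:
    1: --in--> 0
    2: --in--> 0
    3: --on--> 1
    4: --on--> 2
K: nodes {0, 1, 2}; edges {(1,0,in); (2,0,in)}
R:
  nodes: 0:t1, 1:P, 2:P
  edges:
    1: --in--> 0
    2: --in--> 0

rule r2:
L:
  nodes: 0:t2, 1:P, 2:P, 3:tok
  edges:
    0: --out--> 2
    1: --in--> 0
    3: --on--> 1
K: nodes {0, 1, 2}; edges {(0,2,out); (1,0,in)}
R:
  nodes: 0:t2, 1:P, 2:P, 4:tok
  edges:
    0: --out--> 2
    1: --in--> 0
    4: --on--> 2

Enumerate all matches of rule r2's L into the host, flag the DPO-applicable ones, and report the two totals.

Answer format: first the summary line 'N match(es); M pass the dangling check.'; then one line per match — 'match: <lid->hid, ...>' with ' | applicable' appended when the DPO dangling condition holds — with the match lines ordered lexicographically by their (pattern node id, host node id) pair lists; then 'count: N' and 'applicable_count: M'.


1 match(es); 1 pass the dangling check.
match: 0->7, 1->2, 2->3, 3->12 | applicable
count: 1
applicable_count: 1


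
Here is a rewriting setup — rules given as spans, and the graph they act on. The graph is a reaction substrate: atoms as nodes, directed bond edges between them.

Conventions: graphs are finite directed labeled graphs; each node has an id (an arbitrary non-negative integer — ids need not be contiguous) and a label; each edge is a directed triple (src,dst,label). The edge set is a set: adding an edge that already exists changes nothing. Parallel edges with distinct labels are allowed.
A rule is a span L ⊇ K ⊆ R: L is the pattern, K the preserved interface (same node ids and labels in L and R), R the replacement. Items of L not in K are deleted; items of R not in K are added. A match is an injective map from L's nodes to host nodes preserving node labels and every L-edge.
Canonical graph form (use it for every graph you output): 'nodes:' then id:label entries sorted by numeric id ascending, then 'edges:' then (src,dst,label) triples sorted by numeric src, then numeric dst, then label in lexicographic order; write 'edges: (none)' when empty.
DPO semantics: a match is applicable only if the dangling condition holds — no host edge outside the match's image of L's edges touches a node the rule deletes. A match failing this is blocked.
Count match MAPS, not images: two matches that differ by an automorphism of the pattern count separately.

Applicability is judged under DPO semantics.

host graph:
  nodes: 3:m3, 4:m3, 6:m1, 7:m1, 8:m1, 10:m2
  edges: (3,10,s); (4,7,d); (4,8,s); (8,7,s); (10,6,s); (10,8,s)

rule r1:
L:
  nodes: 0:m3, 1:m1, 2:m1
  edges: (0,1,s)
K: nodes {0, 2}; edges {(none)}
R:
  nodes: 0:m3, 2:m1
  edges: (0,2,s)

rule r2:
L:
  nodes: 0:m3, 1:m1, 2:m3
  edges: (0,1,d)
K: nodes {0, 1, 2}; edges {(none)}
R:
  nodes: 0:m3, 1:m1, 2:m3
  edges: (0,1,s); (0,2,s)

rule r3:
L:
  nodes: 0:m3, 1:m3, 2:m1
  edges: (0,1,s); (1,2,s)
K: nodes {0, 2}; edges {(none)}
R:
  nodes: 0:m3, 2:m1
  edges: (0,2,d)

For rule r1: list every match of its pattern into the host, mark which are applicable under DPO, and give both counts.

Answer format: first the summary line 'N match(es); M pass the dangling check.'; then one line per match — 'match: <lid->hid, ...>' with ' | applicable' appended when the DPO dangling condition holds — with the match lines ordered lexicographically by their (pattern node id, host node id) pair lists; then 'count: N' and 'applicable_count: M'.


2 match(es); 0 pass the dangling check.
match: 0->4, 1->8, 2->6
match: 0->4, 1->8, 2->7
count: 2
applicable_count: 0


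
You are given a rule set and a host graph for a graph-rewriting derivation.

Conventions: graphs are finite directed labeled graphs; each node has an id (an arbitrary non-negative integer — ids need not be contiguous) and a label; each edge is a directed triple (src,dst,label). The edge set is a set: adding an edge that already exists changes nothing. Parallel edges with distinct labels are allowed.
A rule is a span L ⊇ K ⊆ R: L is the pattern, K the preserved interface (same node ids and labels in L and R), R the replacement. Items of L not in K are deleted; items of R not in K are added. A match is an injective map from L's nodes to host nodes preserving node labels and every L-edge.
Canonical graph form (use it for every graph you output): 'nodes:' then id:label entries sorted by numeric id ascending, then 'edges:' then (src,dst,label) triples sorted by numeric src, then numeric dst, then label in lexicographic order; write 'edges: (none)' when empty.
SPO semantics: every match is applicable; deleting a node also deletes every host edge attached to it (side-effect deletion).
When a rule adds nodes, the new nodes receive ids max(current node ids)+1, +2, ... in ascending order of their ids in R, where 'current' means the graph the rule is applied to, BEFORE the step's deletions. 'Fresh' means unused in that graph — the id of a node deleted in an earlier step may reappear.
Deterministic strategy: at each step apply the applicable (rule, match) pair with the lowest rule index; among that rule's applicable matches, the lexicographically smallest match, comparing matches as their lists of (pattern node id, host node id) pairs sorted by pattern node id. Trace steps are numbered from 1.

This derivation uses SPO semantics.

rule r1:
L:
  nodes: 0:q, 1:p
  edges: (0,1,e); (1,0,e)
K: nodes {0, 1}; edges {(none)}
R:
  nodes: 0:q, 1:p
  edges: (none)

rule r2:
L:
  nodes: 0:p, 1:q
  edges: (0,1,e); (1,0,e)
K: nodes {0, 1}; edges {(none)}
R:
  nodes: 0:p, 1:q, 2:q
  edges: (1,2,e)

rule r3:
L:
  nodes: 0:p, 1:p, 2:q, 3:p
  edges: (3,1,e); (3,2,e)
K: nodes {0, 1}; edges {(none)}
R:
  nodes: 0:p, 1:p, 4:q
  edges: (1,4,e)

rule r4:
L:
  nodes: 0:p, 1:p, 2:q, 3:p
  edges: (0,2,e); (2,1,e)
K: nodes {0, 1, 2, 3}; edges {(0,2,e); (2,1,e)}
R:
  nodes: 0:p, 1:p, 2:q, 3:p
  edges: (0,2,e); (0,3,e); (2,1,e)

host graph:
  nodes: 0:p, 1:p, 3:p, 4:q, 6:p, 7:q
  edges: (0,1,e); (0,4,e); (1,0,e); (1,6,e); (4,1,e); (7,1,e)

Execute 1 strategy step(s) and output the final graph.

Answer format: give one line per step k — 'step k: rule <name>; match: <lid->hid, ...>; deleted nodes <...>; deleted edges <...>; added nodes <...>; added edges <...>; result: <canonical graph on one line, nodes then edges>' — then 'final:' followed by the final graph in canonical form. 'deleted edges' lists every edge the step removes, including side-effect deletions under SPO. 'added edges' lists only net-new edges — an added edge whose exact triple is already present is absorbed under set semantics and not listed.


step 1: rule r3; match: 0->3, 1->1, 2->4, 3->0; deleted nodes 0, 4; deleted edges (0,1,e); (0,4,e); (1,0,e); (4,1,e); added nodes 8; added edges (1,8,e); result: nodes: 1:p, 3:p, 6:p, 7:q, 8:q edges: (1,6,e); (1,8,e); (7,1,e)
final:
nodes: 1:p, 3:p, 6:p, 7:q, 8:q
edges: (1,6,e); (1,8,e); (7,1,e)
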